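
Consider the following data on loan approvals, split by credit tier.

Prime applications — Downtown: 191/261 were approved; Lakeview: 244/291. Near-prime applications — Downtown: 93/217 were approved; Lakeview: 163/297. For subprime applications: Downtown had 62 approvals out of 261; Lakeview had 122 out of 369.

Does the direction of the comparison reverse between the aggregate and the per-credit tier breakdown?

No

Prime: Downtown 191/261 = 73.2%, Lakeview 244/291 = 83.8% → Lakeview
Near-prime: Downtown 93/217 = 42.9%, Lakeview 163/297 = 54.9% → Lakeview
Subprime: Downtown 62/261 = 23.8%, Lakeview 122/369 = 33.1% → Lakeview
Overall: Downtown 346/739 = 46.8%, Lakeview 529/957 = 55.3% → Lakeview
Lakeview wins overall and in every credit group — no reversal.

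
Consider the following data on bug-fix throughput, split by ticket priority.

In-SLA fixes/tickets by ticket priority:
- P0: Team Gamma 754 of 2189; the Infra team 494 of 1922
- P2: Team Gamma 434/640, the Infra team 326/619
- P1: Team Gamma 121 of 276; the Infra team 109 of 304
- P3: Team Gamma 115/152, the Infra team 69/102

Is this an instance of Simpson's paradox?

P0: Team Gamma 754/2189 = 34.4%, the Infra team 494/1922 = 25.7% → Team Gamma
P2: Team Gamma 434/640 = 67.8%, the Infra team 326/619 = 52.7% → Team Gamma
P1: Team Gamma 121/276 = 43.8%, the Infra team 109/304 = 35.9% → Team Gamma
P3: Team Gamma 115/152 = 75.7%, the Infra team 69/102 = 67.6% → Team Gamma
Overall: Team Gamma 1424/3257 = 43.7%, the Infra team 998/2947 = 33.9% → Team Gamma
Team Gamma wins overall and in every ticket group — no reversal.

No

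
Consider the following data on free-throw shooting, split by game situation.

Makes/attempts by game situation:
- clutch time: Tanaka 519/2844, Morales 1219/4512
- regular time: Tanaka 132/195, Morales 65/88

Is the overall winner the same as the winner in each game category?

Clutch time: Tanaka 519/2844 = 18.2%, Morales 1219/4512 = 27.0% → Morales
Regular time: Tanaka 132/195 = 67.7%, Morales 65/88 = 73.9% → Morales
Overall: Tanaka 651/3039 = 21.4%, Morales 1284/4600 = 27.9% → Morales
Morales wins overall and in every game group — no reversal.

Yes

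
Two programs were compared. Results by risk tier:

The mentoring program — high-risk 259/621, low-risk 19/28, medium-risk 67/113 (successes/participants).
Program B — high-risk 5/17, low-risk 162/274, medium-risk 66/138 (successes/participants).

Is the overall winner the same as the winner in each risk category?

No

High-risk: the mentoring program 259/621 = 41.7%, Program B 5/17 = 29.4% → the mentoring program
Low-risk: the mentoring program 19/28 = 67.9%, Program B 162/274 = 59.1% → the mentoring program
Medium-risk: the mentoring program 67/113 = 59.3%, Program B 66/138 = 47.8% → the mentoring program
Overall: the mentoring program 345/762 = 45.3%, Program B 233/429 = 54.3% → Program B
The mentoring program wins each risk group but Program B wins overall — the comparison reverses. The mentoring program's participants skew toward high-risk, which has a lower base rate.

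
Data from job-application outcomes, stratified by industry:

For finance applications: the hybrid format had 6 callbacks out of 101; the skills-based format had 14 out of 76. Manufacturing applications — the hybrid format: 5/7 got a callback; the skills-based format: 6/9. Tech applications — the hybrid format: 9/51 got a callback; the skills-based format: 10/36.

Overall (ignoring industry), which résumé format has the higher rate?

the skills-based format

Finance: the hybrid format 6/101 = 5.9%, the skills-based format 14/76 = 18.4% → the skills-based format
Manufacturing: the hybrid format 5/7 = 71.4%, the skills-based format 6/9 = 66.7% → the hybrid format
Tech: the hybrid format 9/51 = 17.6%, the skills-based format 10/36 = 27.8% → the skills-based format
Overall: the hybrid format 20/159 = 12.6%, the skills-based format 30/121 = 24.8% → the skills-based format
(Neither sweeps every industry group, but the skills-based format has the higher pooled rate.)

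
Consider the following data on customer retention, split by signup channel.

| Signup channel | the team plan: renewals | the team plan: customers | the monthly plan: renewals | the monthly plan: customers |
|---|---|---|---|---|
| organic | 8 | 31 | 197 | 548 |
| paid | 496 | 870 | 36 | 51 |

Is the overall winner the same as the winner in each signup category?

No

Organic: the team plan 8/31 = 25.8%, the monthly plan 197/548 = 35.9% → the monthly plan
Paid: the team plan 496/870 = 57.0%, the monthly plan 36/51 = 70.6% → the monthly plan
Overall: the team plan 504/901 = 55.9%, the monthly plan 233/599 = 38.9% → the team plan
The monthly plan wins each signup group but the team plan wins overall — the comparison reverses. The monthly plan's customers skew toward organic, which has a lower base rate.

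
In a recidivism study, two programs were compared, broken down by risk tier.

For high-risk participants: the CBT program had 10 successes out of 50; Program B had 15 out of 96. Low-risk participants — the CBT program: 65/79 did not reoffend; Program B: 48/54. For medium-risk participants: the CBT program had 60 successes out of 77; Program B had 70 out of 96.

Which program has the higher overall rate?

High-risk: the CBT program 10/50 = 20.0%, Program B 15/96 = 15.6% → the CBT program
Low-risk: the CBT program 65/79 = 82.3%, Program B 48/54 = 88.9% → Program B
Medium-risk: the CBT program 60/77 = 77.9%, Program B 70/96 = 72.9% → the CBT program
Overall: the CBT program 135/206 = 65.5%, Program B 133/246 = 54.1% → the CBT program
(Neither sweeps every risk group, but the CBT program has the higher pooled rate.)

the CBT program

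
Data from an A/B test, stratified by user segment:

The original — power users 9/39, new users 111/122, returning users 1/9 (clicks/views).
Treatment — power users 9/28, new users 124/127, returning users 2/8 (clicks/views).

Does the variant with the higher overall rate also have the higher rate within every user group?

Power users: the original 9/39 = 23.1%, Treatment 9/28 = 32.1% → Treatment
New users: the original 111/122 = 91.0%, Treatment 124/127 = 97.6% → Treatment
Returning users: the original 1/9 = 11.1%, Treatment 2/8 = 25.0% → Treatment
Overall: the original 121/170 = 71.2%, Treatment 135/163 = 82.8% → Treatment
Treatment wins overall and in every user group — no reversal.

Yes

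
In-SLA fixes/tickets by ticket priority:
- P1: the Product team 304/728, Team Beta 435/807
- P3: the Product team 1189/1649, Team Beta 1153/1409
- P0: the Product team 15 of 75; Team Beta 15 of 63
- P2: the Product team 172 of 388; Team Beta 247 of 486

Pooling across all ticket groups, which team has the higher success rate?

Team Beta

P1: the Product team 304/728 = 41.8%, Team Beta 435/807 = 53.9% → Team Beta
P3: the Product team 1189/1649 = 72.1%, Team Beta 1153/1409 = 81.8% → Team Beta
P0: the Product team 15/75 = 20.0%, Team Beta 15/63 = 23.8% → Team Beta
P2: the Product team 172/388 = 44.3%, Team Beta 247/486 = 50.8% → Team Beta
Overall: the Product team 1680/2840 = 59.2%, Team Beta 1850/2765 = 66.9% → Team Beta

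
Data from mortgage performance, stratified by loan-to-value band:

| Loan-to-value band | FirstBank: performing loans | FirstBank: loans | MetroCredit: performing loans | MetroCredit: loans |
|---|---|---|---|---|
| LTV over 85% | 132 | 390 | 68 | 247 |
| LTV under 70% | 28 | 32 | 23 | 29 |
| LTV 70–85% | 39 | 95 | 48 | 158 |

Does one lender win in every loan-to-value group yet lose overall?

No

LTV over 85%: FirstBank 132/390 = 33.8%, MetroCredit 68/247 = 27.5% → FirstBank
LTV under 70%: FirstBank 28/32 = 87.5%, MetroCredit 23/29 = 79.3% → FirstBank
LTV 70–85%: FirstBank 39/95 = 41.1%, MetroCredit 48/158 = 30.4% → FirstBank
Overall: FirstBank 199/517 = 38.5%, MetroCredit 139/434 = 32.0% → FirstBank
FirstBank wins overall and in every loan-to-value group — no reversal.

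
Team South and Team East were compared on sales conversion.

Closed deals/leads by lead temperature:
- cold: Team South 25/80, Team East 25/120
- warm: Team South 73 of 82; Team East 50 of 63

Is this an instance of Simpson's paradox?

Cold: Team South 25/80 = 31.2%, Team East 25/120 = 20.8% → Team South
Warm: Team South 73/82 = 89.0%, Team East 50/63 = 79.4% → Team South
Overall: Team South 98/162 = 60.5%, Team East 75/183 = 41.0% → Team South
Team South wins overall and in every lead group — no reversal.

No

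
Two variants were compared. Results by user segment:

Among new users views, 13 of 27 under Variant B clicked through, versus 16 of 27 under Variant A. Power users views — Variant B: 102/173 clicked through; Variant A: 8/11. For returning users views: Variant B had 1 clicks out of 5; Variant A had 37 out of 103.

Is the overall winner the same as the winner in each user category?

New users: Variant B 13/27 = 48.1%, Variant A 16/27 = 59.3% → Variant A
Power users: Variant B 102/173 = 59.0%, Variant A 8/11 = 72.7% → Variant A
Returning users: Variant B 1/5 = 20.0%, Variant A 37/103 = 35.9% → Variant A
Overall: Variant B 116/205 = 56.6%, Variant A 61/141 = 43.3% → Variant B
Variant A wins each user group but Variant B wins overall — the comparison reverses. Variant A's views skew toward returning users, which has a lower base rate.

No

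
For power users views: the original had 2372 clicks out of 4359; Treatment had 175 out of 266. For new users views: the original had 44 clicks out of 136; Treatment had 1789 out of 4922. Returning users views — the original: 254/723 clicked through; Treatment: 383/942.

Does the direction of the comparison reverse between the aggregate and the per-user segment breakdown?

Power users: the original 2372/4359 = 54.4%, Treatment 175/266 = 65.8% → Treatment
New users: the original 44/136 = 32.4%, Treatment 1789/4922 = 36.3% → Treatment
Returning users: the original 254/723 = 35.1%, Treatment 383/942 = 40.7% → Treatment
Overall: the original 2670/5218 = 51.2%, Treatment 2347/6130 = 38.3% → the original
Treatment wins each user group but the original wins overall — the comparison reverses. Treatment's views skew toward new users, which has a lower base rate.

Yes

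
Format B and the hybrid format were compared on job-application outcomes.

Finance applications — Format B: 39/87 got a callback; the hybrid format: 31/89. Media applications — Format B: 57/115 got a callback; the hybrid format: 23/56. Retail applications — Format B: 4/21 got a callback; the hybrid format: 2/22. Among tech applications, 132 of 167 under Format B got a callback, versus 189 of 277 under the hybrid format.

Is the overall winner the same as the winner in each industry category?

Finance: Format B 39/87 = 44.8%, the hybrid format 31/89 = 34.8% → Format B
Media: Format B 57/115 = 49.6%, the hybrid format 23/56 = 41.1% → Format B
Retail: Format B 4/21 = 19.0%, the hybrid format 2/22 = 9.1% → Format B
Tech: Format B 132/167 = 79.0%, the hybrid format 189/277 = 68.2% → Format B
Overall: Format B 232/390 = 59.5%, the hybrid format 245/444 = 55.2% → Format B
Format B wins overall and in every industry group — no reversal.

Yes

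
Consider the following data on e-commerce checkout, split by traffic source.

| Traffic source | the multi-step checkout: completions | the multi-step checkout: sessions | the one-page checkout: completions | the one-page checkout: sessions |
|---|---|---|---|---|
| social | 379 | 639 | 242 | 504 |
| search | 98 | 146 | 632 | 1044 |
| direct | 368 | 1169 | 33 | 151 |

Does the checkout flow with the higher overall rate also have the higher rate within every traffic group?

No

Social: the multi-step checkout 379/639 = 59.3%, the one-page checkout 242/504 = 48.0% → the multi-step checkout
Search: the multi-step checkout 98/146 = 67.1%, the one-page checkout 632/1044 = 60.5% → the multi-step checkout
Direct: the multi-step checkout 368/1169 = 31.5%, the one-page checkout 33/151 = 21.9% → the multi-step checkout
Overall: the multi-step checkout 845/1954 = 43.2%, the one-page checkout 907/1699 = 53.4% → the one-page checkout
The multi-step checkout wins each traffic group but the one-page checkout wins overall — the comparison reverses. The multi-step checkout's sessions skew toward direct, which has a lower base rate.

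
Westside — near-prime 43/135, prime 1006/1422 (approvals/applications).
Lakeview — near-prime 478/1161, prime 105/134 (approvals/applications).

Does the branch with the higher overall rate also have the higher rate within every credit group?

No

Near-prime: Westside 43/135 = 31.9%, Lakeview 478/1161 = 41.2% → Lakeview
Prime: Westside 1006/1422 = 70.7%, Lakeview 105/134 = 78.4% → Lakeview
Overall: Westside 1049/1557 = 67.4%, Lakeview 583/1295 = 45.0% → Westside
Lakeview wins each credit group but Westside wins overall — the comparison reverses. Lakeview's applications skew toward near-prime, which has a lower base rate.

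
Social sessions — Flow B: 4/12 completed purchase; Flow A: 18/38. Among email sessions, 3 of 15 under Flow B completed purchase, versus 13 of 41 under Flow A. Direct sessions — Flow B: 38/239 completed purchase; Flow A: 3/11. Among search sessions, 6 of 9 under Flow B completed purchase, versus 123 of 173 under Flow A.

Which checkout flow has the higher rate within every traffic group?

Social: Flow B 4/12 = 33.3%, Flow A 18/38 = 47.4% → Flow A
Email: Flow B 3/15 = 20.0%, Flow A 13/41 = 31.7% → Flow A
Direct: Flow B 38/239 = 15.9%, Flow A 3/11 = 27.3% → Flow A
Search: Flow B 6/9 = 66.7%, Flow A 123/173 = 71.1% → Flow A
Flow A has the higher rate in all 4 groups.

Flow A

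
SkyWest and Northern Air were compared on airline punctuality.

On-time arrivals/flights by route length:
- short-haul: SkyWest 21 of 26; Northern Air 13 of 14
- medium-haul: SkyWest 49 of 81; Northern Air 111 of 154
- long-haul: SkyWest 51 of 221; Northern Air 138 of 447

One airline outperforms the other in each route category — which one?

Northern Air

Short-haul: SkyWest 21/26 = 80.8%, Northern Air 13/14 = 92.9% → Northern Air
Medium-haul: SkyWest 49/81 = 60.5%, Northern Air 111/154 = 72.1% → Northern Air
Long-haul: SkyWest 51/221 = 23.1%, Northern Air 138/447 = 30.9% → Northern Air
Northern Air has the higher rate in all 3 groups.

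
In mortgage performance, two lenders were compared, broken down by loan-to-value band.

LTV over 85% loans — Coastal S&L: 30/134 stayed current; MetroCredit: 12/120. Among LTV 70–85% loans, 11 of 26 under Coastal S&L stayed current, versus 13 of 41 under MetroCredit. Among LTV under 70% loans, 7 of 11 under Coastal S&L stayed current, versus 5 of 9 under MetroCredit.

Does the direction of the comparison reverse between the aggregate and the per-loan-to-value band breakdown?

LTV over 85%: Coastal S&L 30/134 = 22.4%, MetroCredit 12/120 = 10.0% → Coastal S&L
LTV 70–85%: Coastal S&L 11/26 = 42.3%, MetroCredit 13/41 = 31.7% → Coastal S&L
LTV under 70%: Coastal S&L 7/11 = 63.6%, MetroCredit 5/9 = 55.6% → Coastal S&L
Overall: Coastal S&L 48/171 = 28.1%, MetroCredit 30/170 = 17.6% → Coastal S&L
Coastal S&L wins overall and in every loan-to-value group — no reversal.

No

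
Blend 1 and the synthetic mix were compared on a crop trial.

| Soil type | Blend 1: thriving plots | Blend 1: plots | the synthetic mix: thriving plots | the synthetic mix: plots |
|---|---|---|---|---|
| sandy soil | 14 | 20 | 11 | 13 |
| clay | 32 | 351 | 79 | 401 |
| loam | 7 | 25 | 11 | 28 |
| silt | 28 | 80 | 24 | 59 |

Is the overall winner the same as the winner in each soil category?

Yes

Sandy soil: Blend 1 14/20 = 70.0%, the synthetic mix 11/13 = 84.6% → the synthetic mix
Clay: Blend 1 32/351 = 9.1%, the synthetic mix 79/401 = 19.7% → the synthetic mix
Loam: Blend 1 7/25 = 28.0%, the synthetic mix 11/28 = 39.3% → the synthetic mix
Silt: Blend 1 28/80 = 35.0%, the synthetic mix 24/59 = 40.7% → the synthetic mix
Overall: Blend 1 81/476 = 17.0%, the synthetic mix 125/501 = 25.0% → the synthetic mix
The synthetic mix wins overall and in every soil group — no reversal.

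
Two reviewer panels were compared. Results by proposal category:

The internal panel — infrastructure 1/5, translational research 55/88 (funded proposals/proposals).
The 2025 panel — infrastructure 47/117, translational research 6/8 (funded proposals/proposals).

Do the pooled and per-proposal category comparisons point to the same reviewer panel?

No

Infrastructure: the internal panel 1/5 = 20.0%, the 2025 panel 47/117 = 40.2% → the 2025 panel
Translational research: the internal panel 55/88 = 62.5%, the 2025 panel 6/8 = 75.0% → the 2025 panel
Overall: the internal panel 56/93 = 60.2%, the 2025 panel 53/125 = 42.4% → the internal panel
The 2025 panel wins each proposal group but the internal panel wins overall — the comparison reverses. The 2025 panel's proposals skew toward infrastructure, which has a lower base rate.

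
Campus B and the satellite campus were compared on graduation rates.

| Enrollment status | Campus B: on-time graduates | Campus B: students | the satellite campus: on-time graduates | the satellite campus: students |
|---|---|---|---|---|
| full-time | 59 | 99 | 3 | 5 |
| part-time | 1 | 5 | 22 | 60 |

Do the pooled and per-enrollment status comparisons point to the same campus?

No

Full-time: Campus B 59/99 = 59.6%, the satellite campus 3/5 = 60.0% → the satellite campus
Part-time: Campus B 1/5 = 20.0%, the satellite campus 22/60 = 36.7% → the satellite campus
Overall: Campus B 60/104 = 57.7%, the satellite campus 25/65 = 38.5% → Campus B
The satellite campus wins each enrollment group but Campus B wins overall — the comparison reverses. The satellite campus's students skew toward part-time, which has a lower base rate.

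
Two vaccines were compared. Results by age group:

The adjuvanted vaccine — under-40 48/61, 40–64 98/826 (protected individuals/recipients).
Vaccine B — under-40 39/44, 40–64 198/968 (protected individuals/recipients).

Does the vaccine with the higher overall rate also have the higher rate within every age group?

Yes

Under-40: the adjuvanted vaccine 48/61 = 78.7%, Vaccine B 39/44 = 88.6% → Vaccine B
40–64: the adjuvanted vaccine 98/826 = 11.9%, Vaccine B 198/968 = 20.5% → Vaccine B
Overall: the adjuvanted vaccine 146/887 = 16.5%, Vaccine B 237/1012 = 23.4% → Vaccine B
Vaccine B wins overall and in every age group — no reversal.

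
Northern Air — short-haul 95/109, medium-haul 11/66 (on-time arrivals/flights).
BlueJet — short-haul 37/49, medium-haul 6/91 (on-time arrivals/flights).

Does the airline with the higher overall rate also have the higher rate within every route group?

Short-haul: Northern Air 95/109 = 87.2%, BlueJet 37/49 = 75.5% → Northern Air
Medium-haul: Northern Air 11/66 = 16.7%, BlueJet 6/91 = 6.6% → Northern Air
Overall: Northern Air 106/175 = 60.6%, BlueJet 43/140 = 30.7% → Northern Air
Northern Air wins overall and in every route group — no reversal.

Yes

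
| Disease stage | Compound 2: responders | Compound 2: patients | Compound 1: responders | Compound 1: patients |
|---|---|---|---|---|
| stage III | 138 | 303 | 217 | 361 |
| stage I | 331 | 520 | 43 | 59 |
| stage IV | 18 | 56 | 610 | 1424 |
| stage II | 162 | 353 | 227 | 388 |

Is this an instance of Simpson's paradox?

Stage III: Compound 2 138/303 = 45.5%, Compound 1 217/361 = 60.1% → Compound 1
Stage I: Compound 2 331/520 = 63.7%, Compound 1 43/59 = 72.9% → Compound 1
Stage IV: Compound 2 18/56 = 32.1%, Compound 1 610/1424 = 42.8% → Compound 1
Stage II: Compound 2 162/353 = 45.9%, Compound 1 227/388 = 58.5% → Compound 1
Overall: Compound 2 649/1232 = 52.7%, Compound 1 1097/2232 = 49.1% → Compound 2
Compound 1 wins each disease group but Compound 2 wins overall — the comparison reverses. Compound 1's patients skew toward stage IV, which has a lower base rate.

Yes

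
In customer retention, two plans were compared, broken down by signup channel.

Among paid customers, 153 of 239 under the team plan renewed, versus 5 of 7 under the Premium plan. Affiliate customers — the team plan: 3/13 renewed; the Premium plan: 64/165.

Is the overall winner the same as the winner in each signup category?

Paid: the team plan 153/239 = 64.0%, the Premium plan 5/7 = 71.4% → the Premium plan
Affiliate: the team plan 3/13 = 23.1%, the Premium plan 64/165 = 38.8% → the Premium plan
Overall: the team plan 156/252 = 61.9%, the Premium plan 69/172 = 40.1% → the team plan
The Premium plan wins each signup group but the team plan wins overall — the comparison reverses. The Premium plan's customers skew toward affiliate, which has a lower base rate.

No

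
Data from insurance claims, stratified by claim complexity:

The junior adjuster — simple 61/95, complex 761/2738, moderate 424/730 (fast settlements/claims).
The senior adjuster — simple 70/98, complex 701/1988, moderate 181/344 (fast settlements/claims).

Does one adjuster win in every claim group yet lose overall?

Simple: the junior adjuster 61/95 = 64.2%, the senior adjuster 70/98 = 71.4% → the senior adjuster
Complex: the junior adjuster 761/2738 = 27.8%, the senior adjuster 701/1988 = 35.3% → the senior adjuster
Moderate: the junior adjuster 424/730 = 58.1%, the senior adjuster 181/344 = 52.6% → the junior adjuster
Overall: the junior adjuster 1246/3563 = 35.0%, the senior adjuster 952/2430 = 39.2% → the senior adjuster
Neither sweeps: the junior adjuster wins 1 of 3 groups, the senior adjuster wins 2. The senior adjuster wins overall but not every group — no Simpson reversal.

No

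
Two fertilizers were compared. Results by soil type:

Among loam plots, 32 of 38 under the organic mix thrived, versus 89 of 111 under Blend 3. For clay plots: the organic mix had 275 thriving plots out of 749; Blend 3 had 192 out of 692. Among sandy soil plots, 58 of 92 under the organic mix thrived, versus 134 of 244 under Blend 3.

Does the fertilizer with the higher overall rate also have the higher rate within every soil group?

Loam: the organic mix 32/38 = 84.2%, Blend 3 89/111 = 80.2% → the organic mix
Clay: the organic mix 275/749 = 36.7%, Blend 3 192/692 = 27.7% → the organic mix
Sandy soil: the organic mix 58/92 = 63.0%, Blend 3 134/244 = 54.9% → the organic mix
Overall: the organic mix 365/879 = 41.5%, Blend 3 415/1047 = 39.6% → the organic mix
The organic mix wins overall and in every soil group — no reversal.

Yes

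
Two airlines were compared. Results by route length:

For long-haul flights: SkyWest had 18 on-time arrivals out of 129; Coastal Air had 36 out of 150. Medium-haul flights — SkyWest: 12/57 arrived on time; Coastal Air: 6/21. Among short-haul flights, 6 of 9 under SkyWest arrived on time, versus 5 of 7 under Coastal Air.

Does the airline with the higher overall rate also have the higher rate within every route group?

Yes

Long-haul: SkyWest 18/129 = 14.0%, Coastal Air 36/150 = 24.0% → Coastal Air
Medium-haul: SkyWest 12/57 = 21.1%, Coastal Air 6/21 = 28.6% → Coastal Air
Short-haul: SkyWest 6/9 = 66.7%, Coastal Air 5/7 = 71.4% → Coastal Air
Overall: SkyWest 36/195 = 18.5%, Coastal Air 47/178 = 26.4% → Coastal Air
Coastal Air wins overall and in every route group — no reversal.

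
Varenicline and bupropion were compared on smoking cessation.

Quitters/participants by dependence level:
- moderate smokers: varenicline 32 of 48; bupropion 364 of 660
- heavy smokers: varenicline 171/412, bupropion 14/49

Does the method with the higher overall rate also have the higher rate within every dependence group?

Moderate smokers: varenicline 32/48 = 66.7%, bupropion 364/660 = 55.2% → varenicline
Heavy smokers: varenicline 171/412 = 41.5%, bupropion 14/49 = 28.6% → varenicline
Overall: varenicline 203/460 = 44.1%, bupropion 378/709 = 53.3% → bupropion
Varenicline wins each dependence group but bupropion wins overall — the comparison reverses. Varenicline's participants skew toward heavy smokers, which has a lower base rate.

No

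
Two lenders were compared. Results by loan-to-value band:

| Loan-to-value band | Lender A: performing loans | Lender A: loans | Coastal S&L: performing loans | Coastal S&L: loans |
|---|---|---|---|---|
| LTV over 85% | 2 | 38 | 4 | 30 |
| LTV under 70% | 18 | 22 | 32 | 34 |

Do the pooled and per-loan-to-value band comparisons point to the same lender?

Yes

LTV over 85%: Lender A 2/38 = 5.3%, Coastal S&L 4/30 = 13.3% → Coastal S&L
LTV under 70%: Lender A 18/22 = 81.8%, Coastal S&L 32/34 = 94.1% → Coastal S&L
Overall: Lender A 20/60 = 33.3%, Coastal S&L 36/64 = 56.2% → Coastal S&L
Coastal S&L wins overall and in every loan-to-value group — no reversal.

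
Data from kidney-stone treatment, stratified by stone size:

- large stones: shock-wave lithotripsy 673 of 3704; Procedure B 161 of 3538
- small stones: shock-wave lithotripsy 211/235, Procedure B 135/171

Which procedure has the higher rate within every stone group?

Large stones: shock-wave lithotripsy 673/3704 = 18.2%, Procedure B 161/3538 = 4.6% → shock-wave lithotripsy
Small stones: shock-wave lithotripsy 211/235 = 89.8%, Procedure B 135/171 = 78.9% → shock-wave lithotripsy
Shock-wave lithotripsy has the higher rate in both groups.

shock-wave lithotripsy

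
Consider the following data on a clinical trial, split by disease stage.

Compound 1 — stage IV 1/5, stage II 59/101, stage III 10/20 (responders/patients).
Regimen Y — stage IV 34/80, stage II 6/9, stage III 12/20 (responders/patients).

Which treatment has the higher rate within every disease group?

Stage IV: Compound 1 1/5 = 20.0%, Regimen Y 34/80 = 42.5% → Regimen Y
Stage II: Compound 1 59/101 = 58.4%, Regimen Y 6/9 = 66.7% → Regimen Y
Stage III: Compound 1 10/20 = 50.0%, Regimen Y 12/20 = 60.0% → Regimen Y
Regimen Y has the higher rate in all 3 groups.

Regimen Y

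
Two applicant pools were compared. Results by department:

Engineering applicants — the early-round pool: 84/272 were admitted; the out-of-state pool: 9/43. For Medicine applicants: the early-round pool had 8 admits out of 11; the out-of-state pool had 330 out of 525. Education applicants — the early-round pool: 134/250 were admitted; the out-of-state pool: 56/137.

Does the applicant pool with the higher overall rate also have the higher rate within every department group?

No

Engineering: the early-round pool 84/272 = 30.9%, the out-of-state pool 9/43 = 20.9% → the early-round pool
Medicine: the early-round pool 8/11 = 72.7%, the out-of-state pool 330/525 = 62.9% → the early-round pool
Education: the early-round pool 134/250 = 53.6%, the out-of-state pool 56/137 = 40.9% → the early-round pool
Overall: the early-round pool 226/533 = 42.4%, the out-of-state pool 395/705 = 56.0% → the out-of-state pool
The early-round pool wins each department group but the out-of-state pool wins overall — the comparison reverses. The early-round pool's applicants skew toward Engineering, which has a lower base rate.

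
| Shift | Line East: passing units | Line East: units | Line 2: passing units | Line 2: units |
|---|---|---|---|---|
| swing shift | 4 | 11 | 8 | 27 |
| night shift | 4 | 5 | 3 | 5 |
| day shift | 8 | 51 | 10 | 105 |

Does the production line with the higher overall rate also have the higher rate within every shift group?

Yes

Swing shift: Line East 4/11 = 36.4%, Line 2 8/27 = 29.6% → Line East
Night shift: Line East 4/5 = 80.0%, Line 2 3/5 = 60.0% → Line East
Day shift: Line East 8/51 = 15.7%, Line 2 10/105 = 9.5% → Line East
Overall: Line East 16/67 = 23.9%, Line 2 21/137 = 15.3% → Line East
Line East wins overall and in every shift group — no reversal.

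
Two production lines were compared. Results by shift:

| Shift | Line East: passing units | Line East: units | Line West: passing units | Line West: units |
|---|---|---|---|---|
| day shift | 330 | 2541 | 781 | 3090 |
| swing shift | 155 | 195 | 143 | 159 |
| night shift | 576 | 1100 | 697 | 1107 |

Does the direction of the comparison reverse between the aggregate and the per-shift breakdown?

Day shift: Line East 330/2541 = 13.0%, Line West 781/3090 = 25.3% → Line West
Swing shift: Line East 155/195 = 79.5%, Line West 143/159 = 89.9% → Line West
Night shift: Line East 576/1100 = 52.4%, Line West 697/1107 = 63.0% → Line West
Overall: Line East 1061/3836 = 27.7%, Line West 1621/4356 = 37.2% → Line West
Line West wins overall and in every shift group — no reversal.

No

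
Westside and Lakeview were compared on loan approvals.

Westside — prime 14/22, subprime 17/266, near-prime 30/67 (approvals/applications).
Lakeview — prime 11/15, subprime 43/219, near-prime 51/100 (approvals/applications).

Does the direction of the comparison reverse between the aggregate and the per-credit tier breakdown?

No

Prime: Westside 14/22 = 63.6%, Lakeview 11/15 = 73.3% → Lakeview
Subprime: Westside 17/266 = 6.4%, Lakeview 43/219 = 19.6% → Lakeview
Near-prime: Westside 30/67 = 44.8%, Lakeview 51/100 = 51.0% → Lakeview
Overall: Westside 61/355 = 17.2%, Lakeview 105/334 = 31.4% → Lakeview
Lakeview wins overall and in every credit group — no reversal.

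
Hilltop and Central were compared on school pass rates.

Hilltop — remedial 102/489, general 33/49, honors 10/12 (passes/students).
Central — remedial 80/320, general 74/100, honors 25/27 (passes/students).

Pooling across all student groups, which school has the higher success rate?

Remedial: Hilltop 102/489 = 20.9%, Central 80/320 = 25.0% → Central
General: Hilltop 33/49 = 67.3%, Central 74/100 = 74.0% → Central
Honors: Hilltop 10/12 = 83.3%, Central 25/27 = 92.6% → Central
Overall: Hilltop 145/550 = 26.4%, Central 179/447 = 40.0% → Central

Central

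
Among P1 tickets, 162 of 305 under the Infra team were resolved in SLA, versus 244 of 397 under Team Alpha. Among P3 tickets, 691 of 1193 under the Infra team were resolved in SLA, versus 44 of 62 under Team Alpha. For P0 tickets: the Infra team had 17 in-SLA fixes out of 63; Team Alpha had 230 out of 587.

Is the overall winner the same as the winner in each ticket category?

No

P1: the Infra team 162/305 = 53.1%, Team Alpha 244/397 = 61.5% → Team Alpha
P3: the Infra team 691/1193 = 57.9%, Team Alpha 44/62 = 71.0% → Team Alpha
P0: the Infra team 17/63 = 27.0%, Team Alpha 230/587 = 39.2% → Team Alpha
Overall: the Infra team 870/1561 = 55.7%, Team Alpha 518/1046 = 49.5% → the Infra team
Team Alpha wins each ticket group but the Infra team wins overall — the comparison reverses. Team Alpha's tickets skew toward P0, which has a lower base rate.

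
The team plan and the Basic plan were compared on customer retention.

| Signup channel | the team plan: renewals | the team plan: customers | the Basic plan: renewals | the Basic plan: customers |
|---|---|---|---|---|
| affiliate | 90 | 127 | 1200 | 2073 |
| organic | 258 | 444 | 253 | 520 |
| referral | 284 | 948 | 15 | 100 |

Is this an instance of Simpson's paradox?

Yes

Affiliate: the team plan 90/127 = 70.9%, the Basic plan 1200/2073 = 57.9% → the team plan
Organic: the team plan 258/444 = 58.1%, the Basic plan 253/520 = 48.7% → the team plan
Referral: the team plan 284/948 = 30.0%, the Basic plan 15/100 = 15.0% → the team plan
Overall: the team plan 632/1519 = 41.6%, the Basic plan 1468/2693 = 54.5% → the Basic plan
The team plan wins each signup group but the Basic plan wins overall — the comparison reverses. The team plan's customers skew toward referral, which has a lower base rate.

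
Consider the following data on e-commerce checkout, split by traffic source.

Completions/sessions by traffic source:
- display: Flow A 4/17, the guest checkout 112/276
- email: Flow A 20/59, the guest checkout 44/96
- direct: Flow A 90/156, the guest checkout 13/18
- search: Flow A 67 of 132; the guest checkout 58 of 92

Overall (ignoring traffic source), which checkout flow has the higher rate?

Display: Flow A 4/17 = 23.5%, the guest checkout 112/276 = 40.6% → the guest checkout
Email: Flow A 20/59 = 33.9%, the guest checkout 44/96 = 45.8% → the guest checkout
Direct: Flow A 90/156 = 57.7%, the guest checkout 13/18 = 72.2% → the guest checkout
Search: Flow A 67/132 = 50.8%, the guest checkout 58/92 = 63.0% → the guest checkout
Overall: Flow A 181/364 = 49.7%, the guest checkout 227/482 = 47.1% → Flow A
(The guest checkout wins every traffic group but Flow A wins overall — the guest checkout's sessions skew toward the low-rate display group.)

Flow A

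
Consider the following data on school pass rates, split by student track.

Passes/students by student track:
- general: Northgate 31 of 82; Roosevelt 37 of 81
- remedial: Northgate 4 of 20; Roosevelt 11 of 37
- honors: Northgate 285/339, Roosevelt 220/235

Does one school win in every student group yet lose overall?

General: Northgate 31/82 = 37.8%, Roosevelt 37/81 = 45.7% → Roosevelt
Remedial: Northgate 4/20 = 20.0%, Roosevelt 11/37 = 29.7% → Roosevelt
Honors: Northgate 285/339 = 84.1%, Roosevelt 220/235 = 93.6% → Roosevelt
Overall: Northgate 320/441 = 72.6%, Roosevelt 268/353 = 75.9% → Roosevelt
Roosevelt wins overall and in every student group — no reversal.

No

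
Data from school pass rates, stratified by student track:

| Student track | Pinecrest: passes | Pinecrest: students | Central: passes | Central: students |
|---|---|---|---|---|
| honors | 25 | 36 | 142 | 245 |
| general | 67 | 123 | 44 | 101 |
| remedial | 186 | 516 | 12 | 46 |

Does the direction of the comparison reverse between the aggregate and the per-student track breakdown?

Yes

Honors: Pinecrest 25/36 = 69.4%, Central 142/245 = 58.0% → Pinecrest
General: Pinecrest 67/123 = 54.5%, Central 44/101 = 43.6% → Pinecrest
Remedial: Pinecrest 186/516 = 36.0%, Central 12/46 = 26.1% → Pinecrest
Overall: Pinecrest 278/675 = 41.2%, Central 198/392 = 50.5% → Central
Pinecrest wins each student group but Central wins overall — the comparison reverses. Pinecrest's students skew toward remedial, which has a lower base rate.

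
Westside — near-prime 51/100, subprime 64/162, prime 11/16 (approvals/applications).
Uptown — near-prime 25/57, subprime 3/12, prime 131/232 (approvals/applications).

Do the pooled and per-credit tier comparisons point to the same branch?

Near-prime: Westside 51/100 = 51.0%, Uptown 25/57 = 43.9% → Westside
Subprime: Westside 64/162 = 39.5%, Uptown 3/12 = 25.0% → Westside
Prime: Westside 11/16 = 68.8%, Uptown 131/232 = 56.5% → Westside
Overall: Westside 126/278 = 45.3%, Uptown 159/301 = 52.8% → Uptown
Westside wins each credit group but Uptown wins overall — the comparison reverses. Westside's applications skew toward subprime, which has a lower base rate.

No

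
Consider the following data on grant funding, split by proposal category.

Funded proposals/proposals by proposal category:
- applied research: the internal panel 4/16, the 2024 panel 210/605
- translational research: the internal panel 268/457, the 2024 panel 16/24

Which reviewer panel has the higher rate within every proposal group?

the 2024 panel

Applied research: the internal panel 4/16 = 25.0%, the 2024 panel 210/605 = 34.7% → the 2024 panel
Translational research: the internal panel 268/457 = 58.6%, the 2024 panel 16/24 = 66.7% → the 2024 panel
The 2024 panel has the higher rate in both groups.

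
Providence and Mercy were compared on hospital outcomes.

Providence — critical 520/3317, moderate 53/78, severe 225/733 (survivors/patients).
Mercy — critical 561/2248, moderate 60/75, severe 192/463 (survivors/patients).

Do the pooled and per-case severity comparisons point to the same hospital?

Critical: Providence 520/3317 = 15.7%, Mercy 561/2248 = 25.0% → Mercy
Moderate: Providence 53/78 = 67.9%, Mercy 60/75 = 80.0% → Mercy
Severe: Providence 225/733 = 30.7%, Mercy 192/463 = 41.5% → Mercy
Overall: Providence 798/4128 = 19.3%, Mercy 813/2786 = 29.2% → Mercy
Mercy wins overall and in every case group — no reversal.

Yes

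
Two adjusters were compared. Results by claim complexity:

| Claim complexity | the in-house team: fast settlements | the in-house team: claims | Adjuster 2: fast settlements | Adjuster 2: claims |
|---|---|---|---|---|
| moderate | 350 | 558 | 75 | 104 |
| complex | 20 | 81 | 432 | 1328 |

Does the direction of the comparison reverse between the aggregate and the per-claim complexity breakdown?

Yes

Moderate: the in-house team 350/558 = 62.7%, Adjuster 2 75/104 = 72.1% → Adjuster 2
Complex: the in-house team 20/81 = 24.7%, Adjuster 2 432/1328 = 32.5% → Adjuster 2
Overall: the in-house team 370/639 = 57.9%, Adjuster 2 507/1432 = 35.4% → the in-house team
Adjuster 2 wins each claim group but the in-house team wins overall — the comparison reverses. Adjuster 2's claims skew toward complex, which has a lower base rate.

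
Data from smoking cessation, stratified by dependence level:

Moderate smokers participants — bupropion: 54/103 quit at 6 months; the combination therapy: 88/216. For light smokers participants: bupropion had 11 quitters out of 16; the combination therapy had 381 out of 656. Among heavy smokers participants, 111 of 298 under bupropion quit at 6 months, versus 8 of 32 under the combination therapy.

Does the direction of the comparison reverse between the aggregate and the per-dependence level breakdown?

Yes

Moderate smokers: bupropion 54/103 = 52.4%, the combination therapy 88/216 = 40.7% → bupropion
Light smokers: bupropion 11/16 = 68.8%, the combination therapy 381/656 = 58.1% → bupropion
Heavy smokers: bupropion 111/298 = 37.2%, the combination therapy 8/32 = 25.0% → bupropion
Overall: bupropion 176/417 = 42.2%, the combination therapy 477/904 = 52.8% → the combination therapy
Bupropion wins each dependence group but the combination therapy wins overall — the comparison reverses. Bupropion's participants skew toward heavy smokers, which has a lower base rate.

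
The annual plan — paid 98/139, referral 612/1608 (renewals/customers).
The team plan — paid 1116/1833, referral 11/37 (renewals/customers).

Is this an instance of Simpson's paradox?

Paid: the annual plan 98/139 = 70.5%, the team plan 1116/1833 = 60.9% → the annual plan
Referral: the annual plan 612/1608 = 38.1%, the team plan 11/37 = 29.7% → the annual plan
Overall: the annual plan 710/1747 = 40.6%, the team plan 1127/1870 = 60.3% → the team plan
The annual plan wins each signup group but the team plan wins overall — the comparison reverses. The annual plan's customers skew toward referral, which has a lower base rate.

Yes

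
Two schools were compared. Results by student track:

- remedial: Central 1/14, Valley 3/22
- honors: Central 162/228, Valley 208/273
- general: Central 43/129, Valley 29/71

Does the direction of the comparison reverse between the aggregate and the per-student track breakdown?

No

Remedial: Central 1/14 = 7.1%, Valley 3/22 = 13.6% → Valley
Honors: Central 162/228 = 71.1%, Valley 208/273 = 76.2% → Valley
General: Central 43/129 = 33.3%, Valley 29/71 = 40.8% → Valley
Overall: Central 206/371 = 55.5%, Valley 240/366 = 65.6% → Valley
Valley wins overall and in every student group — no reversal.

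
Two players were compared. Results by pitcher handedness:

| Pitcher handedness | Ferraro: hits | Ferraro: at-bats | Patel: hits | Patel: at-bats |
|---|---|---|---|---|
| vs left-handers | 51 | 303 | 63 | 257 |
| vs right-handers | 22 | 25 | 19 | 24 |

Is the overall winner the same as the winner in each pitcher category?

Vs left-handers: Ferraro 51/303 = 16.8%, Patel 63/257 = 24.5% → Patel
Vs right-handers: Ferraro 22/25 = 88.0%, Patel 19/24 = 79.2% → Ferraro
Overall: Ferraro 73/328 = 22.3%, Patel 82/281 = 29.2% → Patel
Neither sweeps: Ferraro wins 1 of 2 groups, Patel wins 1. Patel wins overall but not every group — no Simpson reversal.

No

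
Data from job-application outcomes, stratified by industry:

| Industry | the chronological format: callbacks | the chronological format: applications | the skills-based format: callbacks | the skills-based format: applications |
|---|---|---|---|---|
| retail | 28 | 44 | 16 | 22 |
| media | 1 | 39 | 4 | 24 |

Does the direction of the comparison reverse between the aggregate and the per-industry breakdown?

Retail: the chronological format 28/44 = 63.6%, the skills-based format 16/22 = 72.7% → the skills-based format
Media: the chronological format 1/39 = 2.6%, the skills-based format 4/24 = 16.7% → the skills-based format
Overall: the chronological format 29/83 = 34.9%, the skills-based format 20/46 = 43.5% → the skills-based format
The skills-based format wins overall and in every industry group — no reversal.

No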